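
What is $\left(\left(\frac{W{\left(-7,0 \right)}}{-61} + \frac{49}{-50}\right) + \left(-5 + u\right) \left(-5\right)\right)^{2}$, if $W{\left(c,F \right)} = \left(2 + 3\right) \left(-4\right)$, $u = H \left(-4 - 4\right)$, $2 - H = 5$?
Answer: $\frac{85111644121}{9302500} \approx 9149.3$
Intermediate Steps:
$H = -3$ ($H = 2 - 5 = -3$)
$u = 24$ ($u = - 3 \left(-4 - 4\right) = \left(-3\right) \left(-8\right) = 24$)
$W{\left(c,F \right)} = -20$ ($W{\left(c,F \right)} = 5 \left(-4\right) = -20$)
$\left(\left(\frac{W{\left(-7,0 \right)}}{-61} + \frac{49}{-50}\right) + \left(-5 + u\right) \left(-5\right)\right)^{2} = \left(\left(- \frac{20}{-61} + \frac{49}{-50}\right) + \left(-5 + 24\right) \left(-5\right)\right)^{2} = \left(\left(\left(-20\right) \left(- \frac{1}{61}\right) + 49 \left(- \frac{1}{50}\right)\right) + 19 \left(-5\right)\right)^{2} = \left(\left(\frac{20}{61} - \frac{49}{50}\right) - 95\right)^{2} = \left(- \frac{1989}{3050} - 95\right)^{2} = \left(- \frac{291739}{3050}\right)^{2} = \frac{85111644121}{9302500}$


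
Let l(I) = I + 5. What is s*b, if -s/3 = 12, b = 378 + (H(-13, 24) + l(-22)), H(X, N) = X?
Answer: -12528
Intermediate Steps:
l(I) = 5 + I
b = 348 (b = 378 + (-13 + (5 - 22)) = 378 + (-13 - 17) = 378 - 30 = 348)
s = -36 (s = -3*12 = -36)
s*b = -36*348 = -12528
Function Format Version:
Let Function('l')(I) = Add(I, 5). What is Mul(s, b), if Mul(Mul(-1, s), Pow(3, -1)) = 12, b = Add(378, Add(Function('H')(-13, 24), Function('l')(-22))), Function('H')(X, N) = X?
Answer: -12528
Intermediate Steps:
Function('l')(I) = Add(5, I)
b = 348 (b = Add(378, Add(-13, Add(5, -22))) = Add(378, Add(-13, -17)) = Add(378, -30) = 348)
s = -36 (s = Mul(-3, 12) = -36)
Mul(s, b) = Mul(-36, 348) = -12528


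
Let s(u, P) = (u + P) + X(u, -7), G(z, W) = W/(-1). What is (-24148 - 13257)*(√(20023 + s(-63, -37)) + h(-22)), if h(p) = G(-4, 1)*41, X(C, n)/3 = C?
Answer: 1533605 - 37405*√19734 ≈ -3.7210e+6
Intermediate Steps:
X(C, n) = 3*C
G(z, W) = -W (G(z, W) = W*(-1) = -W)
s(u, P) = P + 4*u (s(u, P) = (u + P) + 3*u = (P + u) + 3*u = P + 4*u)
h(p) = -41 (h(p) = -1*1*41 = -1*41 = -41)
(-24148 - 13257)*(√(20023 + s(-63, -37)) + h(-22)) = (-24148 - 13257)*(√(20023 + (-37 + 4*(-63))) - 41) = -37405*(√(20023 + (-37 - 252)) - 41) = -37405*(√(20023 - 289) - 41) = -37405*(√19734 - 41) = -37405*(-41 + √19734) = 1533605 - 37405*√19734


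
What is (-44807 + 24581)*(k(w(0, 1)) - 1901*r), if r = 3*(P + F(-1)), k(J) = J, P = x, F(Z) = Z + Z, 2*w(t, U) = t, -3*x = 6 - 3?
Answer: -346046634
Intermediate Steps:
x = -1 (x = -(6 - 3)/3 = -⅓*3 = -1)
w(t, U) = t/2
F(Z) = 2*Z
P = -1
r = -9 (r = 3*(-1 + 2*(-1)) = 3*(-1 - 2) = 3*(-3) = -9)
(-44807 + 24581)*(k(w(0, 1)) - 1901*r) = (-44807 + 24581)*((½)*0 - 1901*(-9)) = -20226*(0 + 17109) = -20226*17109 = -346046634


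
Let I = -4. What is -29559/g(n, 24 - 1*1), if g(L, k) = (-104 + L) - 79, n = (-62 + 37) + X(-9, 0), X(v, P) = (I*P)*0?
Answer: 29559/208 ≈ 142.11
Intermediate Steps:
X(v, P) = 0 (X(v, P) = -4*P*0 = 0)
n = -25 (n = (-62 + 37) + 0 = -25 + 0 = -25)
g(L, k) = -183 + L
-29559/g(n, 24 - 1*1) = -29559/(-183 - 25) = -29559/(-208) = -29559*(-1/208) = 29559/208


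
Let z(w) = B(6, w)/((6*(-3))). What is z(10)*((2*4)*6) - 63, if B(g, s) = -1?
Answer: -181/3 ≈ -60.333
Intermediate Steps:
z(w) = 1/18 (z(w) = -1/(6*(-3)) = -1/(-18) = -1*(-1/18) = 1/18)
z(10)*((2*4)*6) - 63 = ((2*4)*6)/18 - 63 = (8*6)/18 - 63 = (1/18)*48 - 63 = 8/3 - 63 = -181/3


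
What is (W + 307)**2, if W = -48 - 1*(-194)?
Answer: 205209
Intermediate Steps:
W = 146 (W = -48 + 194 = 146)
(W + 307)**2 = (146 + 307)**2 = 453**2 = 205209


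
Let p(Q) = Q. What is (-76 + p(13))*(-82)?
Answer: 5166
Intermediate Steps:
(-76 + p(13))*(-82) = (-76 + 13)*(-82) = -63*(-82) = 5166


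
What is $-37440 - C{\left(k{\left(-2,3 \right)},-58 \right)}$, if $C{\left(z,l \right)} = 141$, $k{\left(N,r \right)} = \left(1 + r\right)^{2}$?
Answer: $-37581$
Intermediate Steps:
$-37440 - C{\left(k{\left(-2,3 \right)},-58 \right)} = -37440 - 141 = -37581$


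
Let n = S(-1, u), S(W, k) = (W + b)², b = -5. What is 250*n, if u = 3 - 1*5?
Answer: 9000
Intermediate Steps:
u = -2 (u = 3 - 5 = -2)
S(W, k) = (-5 + W)² (S(W, k) = (W - 5)² = (-5 + W)²)
n = 36 (n = (-5 - 1)² = (-6)² = 36)
250*n = 250*36 = 9000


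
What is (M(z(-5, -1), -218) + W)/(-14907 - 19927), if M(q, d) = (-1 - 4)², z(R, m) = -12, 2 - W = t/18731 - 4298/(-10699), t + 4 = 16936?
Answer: -5149218857/6980837022146 ≈ -0.00073762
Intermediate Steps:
t = 16932 (t = -4 + 16936 = 16932)
W = 139144632/200402969 (W = 2 - (16932/18731 - 4298/(-10699)) = 2 - (16932*(1/18731) - 4298*(-1/10699)) = 2 - (16932/18731 + 4298/10699) = 2 - 1*261661306/200402969 = 2 - 261661306/200402969 = 139144632/200402969 ≈ 0.69432)
M(q, d) = 25 (M(q, d) = (-5)² = 25)
(M(z(-5, -1), -218) + W)/(-14907 - 19927) = (25 + 139144632/200402969)/(-14907 - 19927) = (5149218857/200402969)/(-34834) = (5149218857/200402969)*(-1/34834) = -5149218857/6980837022146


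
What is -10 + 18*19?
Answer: 332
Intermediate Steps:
-10 + 18*19 = -10 + 342 = 332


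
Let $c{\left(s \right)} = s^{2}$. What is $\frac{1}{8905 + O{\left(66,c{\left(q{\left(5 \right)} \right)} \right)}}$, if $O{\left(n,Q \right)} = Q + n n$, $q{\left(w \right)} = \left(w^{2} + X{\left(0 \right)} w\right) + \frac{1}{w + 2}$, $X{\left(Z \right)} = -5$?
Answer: $\frac{49}{649790} \approx 7.5409 \cdot 10^{-5}$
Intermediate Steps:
$q{\left(w \right)} = w^{2} + \frac{1}{2 + w} - 5 w$ ($q{\left(w \right)} = \left(w^{2} - 5 w\right) + \frac{1}{w + 2} = \left(w^{2} - 5 w\right) + \frac{1}{2 + w} = w^{2} + \frac{1}{2 + w} - 5 w$)
$O{\left(n,Q \right)} = Q + n^{2}$
$\frac{1}{8905 + O{\left(66,c{\left(q{\left(5 \right)} \right)} \right)}} = \frac{1}{8905 + \left(\left(\frac{1 + 5^{3} - 50 - 3 \cdot 5^{2}}{2 + 5}\right)^{2} + 66^{2}\right)} = \frac{1}{8905 + \left(\left(\frac{1 + 125 - 50 - 75}{7}\right)^{2} + 4356\right)} = \frac{1}{8905 + \left(\left(\frac{1}{7} \cdot 1\right)^{2} + 4356\right)} = \frac{1}{8905 + \left(\left(\frac{1}{7}\right)^{2} + 4356\right)} = \frac{1}{8905 + \left(\frac{1}{49} + 4356\right)} = \frac{1}{8905 + \frac{213445}{49}} = \frac{1}{\frac{649790}{49}} = \frac{49}{649790}$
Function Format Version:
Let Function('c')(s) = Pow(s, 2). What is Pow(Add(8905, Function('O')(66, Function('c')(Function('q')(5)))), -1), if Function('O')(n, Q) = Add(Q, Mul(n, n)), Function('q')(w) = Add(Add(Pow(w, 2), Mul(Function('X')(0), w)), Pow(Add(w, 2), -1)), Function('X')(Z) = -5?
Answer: Rational(49, 649790) ≈ 7.5409e-5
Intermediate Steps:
Function('q')(w) = Add(Pow(w, 2), Pow(Add(2, w), -1), Mul(-5, w)) (Function('q')(w) = Add(Add(Pow(w, 2), Mul(-5, w)), Pow(Add(w, 2), -1)) = Add(Add(Pow(w, 2), Mul(-5, w)), Pow(Add(2, w), -1)) = Add(Pow(w, 2), Pow(Add(2, w), -1), Mul(-5, w)))
Function('O')(n, Q) = Add(Q, Pow(n, 2))
Pow(Add(8905, Function('O')(66, Function('c')(Function('q')(5)))), -1) = Pow(Add(8905, Add(Pow(Mul(Pow(Add(2, 5), -1), Add(1, Pow(5, 3), Mul(-10, 5), Mul(-3, Pow(5, 2)))), 2), Pow(66, 2))), -1) = Pow(Add(8905, Add(Pow(Mul(Pow(7, -1), Add(1, 125, -50, Mul(-3, 25))), 2), 4356)), -1) = Pow(Add(8905, Add(Pow(Mul(Rational(1, 7), Add(1, 125, -50, -75)), 2), 4356)), -1) = Pow(Add(8905, Add(Pow(Mul(Rational(1, 7), 1), 2), 4356)), -1) = Pow(Add(8905, Add(Pow(Rational(1, 7), 2), 4356)), -1) = Pow(Add(8905, Add(Rational(1, 49), 4356)), -1) = Pow(Add(8905, Rational(213445, 49)), -1) = Pow(Rational(649790, 49), -1) = Rational(49, 649790)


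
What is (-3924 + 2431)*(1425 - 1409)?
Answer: -23888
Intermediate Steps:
(-3924 + 2431)*(1425 - 1409) = -1493*16 = -23888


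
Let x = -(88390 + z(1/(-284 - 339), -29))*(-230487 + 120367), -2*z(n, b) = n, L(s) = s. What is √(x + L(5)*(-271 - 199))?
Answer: √3777855382976430/623 ≈ 98659.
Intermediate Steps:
z(n, b) = -n/2
x = 6063974791460/623 (x = -(88390 - 1/(2*(-284 - 339)))*(-230487 + 120367) = -(88390 - ½/(-623))*(-110120) = -(88390 - ½*(-1/623))*(-110120) = -(88390 + 1/1246)*(-110120) = -110133941*(-110120)/1246 = -1*(-6063974791460/623) = 6063974791460/623 ≈ 9.7335e+9)
√(x + L(5)*(-271 - 199)) = √(6063974791460/623 + 5*(-271 - 199)) = √(6063974791460/623 + 5*(-470)) = √(6063974791460/623 - 2350) = √(6063973327410/623) = √3777855382976430/623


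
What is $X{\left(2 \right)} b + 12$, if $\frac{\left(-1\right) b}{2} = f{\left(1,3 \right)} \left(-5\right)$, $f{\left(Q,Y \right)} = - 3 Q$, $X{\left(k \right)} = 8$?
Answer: $-228$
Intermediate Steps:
$b = -30$ ($b = - 2 \left(-3\right) 1 \left(-5\right) = - 2 \left(\left(-3\right) \left(-5\right)\right) = \left(-2\right) 15 = -30$)
$X{\left(2 \right)} b + 12 = 8 \left(-30\right) + 12 = -240 + 12 = -228$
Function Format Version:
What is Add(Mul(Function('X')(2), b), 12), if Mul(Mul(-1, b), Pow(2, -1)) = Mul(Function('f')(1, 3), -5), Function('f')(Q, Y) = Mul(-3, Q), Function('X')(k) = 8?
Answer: -228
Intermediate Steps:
b = -30 (b = Mul(-2, Mul(Mul(-3, 1), -5)) = Mul(-2, Mul(-3, -5)) = Mul(-2, 15) = -30)
Add(Mul(Function('X')(2), b), 12) = Add(Mul(8, -30), 12) = Add(-240, 12) = -228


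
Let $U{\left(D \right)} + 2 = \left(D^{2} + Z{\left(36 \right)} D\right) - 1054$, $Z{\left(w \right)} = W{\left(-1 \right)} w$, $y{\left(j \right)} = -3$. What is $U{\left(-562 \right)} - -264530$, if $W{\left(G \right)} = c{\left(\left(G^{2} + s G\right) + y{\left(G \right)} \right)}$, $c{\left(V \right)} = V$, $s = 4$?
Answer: $700710$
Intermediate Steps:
$W{\left(G \right)} = -3 + G^{2} + 4 G$ ($W{\left(G \right)} = \left(G^{2} + 4 G\right) - 3 = -3 + G^{2} + 4 G$)
$Z{\left(w \right)} = - 6 w$ ($Z{\left(w \right)} = \left(-3 + \left(-1\right)^{2} + 4 \left(-1\right)\right) w = \left(-3 + 1 - 4\right) w = - 6 w$)
$U{\left(D \right)} = -1056 + D^{2} - 216 D$ ($U{\left(D \right)} = -2 - \left(1054 - D^{2} - \left(-6\right) 36 D\right) = -2 - \left(1054 - D^{2} + 216 D\right) = -1056 + D^{2} - 216 D$)
$U{\left(-562 \right)} - -264530 = \left(-1056 + \left(-562\right)^{2} - -121392\right) - -264530 = \left(-1056 + 315844 + 121392\right) + 264530 = 436180 + 264530 = 700710$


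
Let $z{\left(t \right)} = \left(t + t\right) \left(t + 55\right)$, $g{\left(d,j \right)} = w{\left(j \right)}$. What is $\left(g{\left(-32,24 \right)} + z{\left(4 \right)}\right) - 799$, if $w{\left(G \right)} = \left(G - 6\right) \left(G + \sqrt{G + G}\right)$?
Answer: $105 + 72 \sqrt{3} \approx 229.71$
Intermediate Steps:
$w{\left(G \right)} = \left(-6 + G\right) \left(G + \sqrt{2} \sqrt{G}\right)$ ($w{\left(G \right)} = \left(-6 + G\right) \left(G + \sqrt{2 G}\right) = \left(-6 + G\right) \left(G + \sqrt{2} \sqrt{G}\right)$)
$g{\left(d,j \right)} = j^{2} - 6 j + \sqrt{2} j^{\frac{3}{2}} - 6 \sqrt{2} \sqrt{j}$
$z{\left(t \right)} = 2 t \left(55 + t\right)$
$\left(g{\left(-32,24 \right)} + z{\left(4 \right)}\right) - 799 = \left(\left(24^{2} - 144 + \sqrt{2} \cdot 24^{\frac{3}{2}} - 6 \sqrt{2} \sqrt{24}\right) + 2 \cdot 4 \left(55 + 4\right)\right) - 799 = \left(\left(576 - 144 + \sqrt{2} \cdot 48 \sqrt{6} - 6 \sqrt{2} \cdot 2 \sqrt{6}\right) + 2 \cdot 4 \cdot 59\right) - 799 = \left(\left(576 - 144 + 96 \sqrt{3} - 24 \sqrt{3}\right) + 472\right) - 799 = \left(\left(432 + 72 \sqrt{3}\right) + 472\right) - 799 = \left(904 + 72 \sqrt{3}\right) - 799 = 105 + 72 \sqrt{3}$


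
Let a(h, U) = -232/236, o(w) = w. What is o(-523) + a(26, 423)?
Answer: -30915/59 ≈ -523.98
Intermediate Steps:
a(h, U) = -58/59 (a(h, U) = -232*1/236 = -58/59)
o(-523) + a(26, 423) = -523 - 58/59 = -30915/59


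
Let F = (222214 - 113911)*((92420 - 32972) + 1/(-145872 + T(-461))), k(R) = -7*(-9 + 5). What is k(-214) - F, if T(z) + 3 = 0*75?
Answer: -313067040279399/48625 ≈ -6.4384e+9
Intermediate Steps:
T(z) = -3 (T(z) = -3 + 0*75 = -3 + 0 = -3)
k(R) = 28 (k(R) = -7*(-4) = 28)
F = 313067041640899/48625 (F = (222214 - 113911)*((92420 - 32972) + 1/(-145872 - 3)) = 108303*(59448 + 1/(-145875)) = 108303*(59448 - 1/145875) = 108303*(8671976999/145875) = 313067041640899/48625 ≈ 6.4384e+9)
k(-214) - F = 28 - 1*313067041640899/48625 = 28 - 313067041640899/48625 = -313067040279399/48625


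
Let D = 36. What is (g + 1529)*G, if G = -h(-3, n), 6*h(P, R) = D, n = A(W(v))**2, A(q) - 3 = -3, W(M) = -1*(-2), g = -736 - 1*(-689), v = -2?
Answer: -8892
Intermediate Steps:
g = -47 (g = -736 + 689 = -47)
W(M) = 2
A(q) = 0 (A(q) = 3 - 3 = 0)
n = 0 (n = 0**2 = 0)
h(P, R) = 6 (h(P, R) = (1/6)*36 = 6)
G = -6 (G = -1*6 = -6)
(g + 1529)*G = (-47 + 1529)*(-6) = 1482*(-6) = -8892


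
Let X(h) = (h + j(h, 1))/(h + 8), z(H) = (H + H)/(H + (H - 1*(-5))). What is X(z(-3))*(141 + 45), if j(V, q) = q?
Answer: 93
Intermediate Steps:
z(H) = 2*H/(5 + 2*H) (z(H) = (2*H)/(H + (H + 5)) = (2*H)/(H + (5 + H)) = (2*H)/(5 + 2*H) = 2*H/(5 + 2*H))
X(h) = (1 + h)/(8 + h) (X(h) = (h + 1)/(h + 8) = (1 + h)/(8 + h))
X(z(-3))*(141 + 45) = ((1 + 2*(-3)/(5 + 2*(-3)))/(8 + 2*(-3)/(5 + 2*(-3))))*(141 + 45) = ((1 + 2*(-3)/(5 - 6))/(8 + 2*(-3)/(5 - 6)))*186 = ((1 + 2*(-3)/(-1))/(8 + 2*(-3)/(-1)))*186 = ((1 + 2*(-3)*(-1))/(8 + 2*(-3)*(-1)))*186 = ((1 + 6)/(8 + 6))*186 = (7/14)*186 = ((1/14)*7)*186 = (1/2)*186 = 93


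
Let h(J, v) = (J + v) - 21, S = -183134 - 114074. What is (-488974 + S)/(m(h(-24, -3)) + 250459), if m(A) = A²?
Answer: -786182/252763 ≈ -3.1104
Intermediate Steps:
S = -297208
h(J, v) = -21 + J + v
(-488974 + S)/(m(h(-24, -3)) + 250459) = (-488974 - 297208)/((-21 - 24 - 3)² + 250459) = -786182/((-48)² + 250459) = -786182/(2304 + 250459) = -786182/252763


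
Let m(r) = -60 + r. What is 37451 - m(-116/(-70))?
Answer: 1312827/35 ≈ 37509.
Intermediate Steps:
37451 - m(-116/(-70)) = 37451 - (-60 - 116/(-70)) = 37451 - (-60 - 116*(-1/70)) = 37451 - (-60 + 58/35) = 37451 - 1*(-2042/35) = 37451 + 2042/35 = 1312827/35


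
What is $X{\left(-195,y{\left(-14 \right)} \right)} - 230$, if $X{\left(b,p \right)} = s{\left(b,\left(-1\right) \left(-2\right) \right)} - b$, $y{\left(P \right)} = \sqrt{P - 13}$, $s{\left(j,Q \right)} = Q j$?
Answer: $-425$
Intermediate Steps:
$y{\left(P \right)} = \sqrt{-13 + P}$
$X{\left(b,p \right)} = b$ ($X{\left(b,p \right)} = \left(-1\right) \left(-2\right) b - b = 2 b - b = b$)
$X{\left(-195,y{\left(-14 \right)} \right)} - 230 = -195 - 230 = -425$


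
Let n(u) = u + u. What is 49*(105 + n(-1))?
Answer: 5047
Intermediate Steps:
n(u) = 2*u
49*(105 + n(-1)) = 49*(105 + 2*(-1)) = 49*(105 - 2) = 49*103 = 5047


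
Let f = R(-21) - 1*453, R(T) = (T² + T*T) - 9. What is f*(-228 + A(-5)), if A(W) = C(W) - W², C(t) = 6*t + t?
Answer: -120960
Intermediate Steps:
R(T) = -9 + 2*T² (R(T) = (T² + T²) - 9 = 2*T² - 9 = -9 + 2*T²)
C(t) = 7*t
f = 420 (f = (-9 + 2*(-21)²) - 1*453 = (-9 + 2*441) - 453 = (-9 + 882) - 453 = 873 - 453 = 420)
A(W) = -W² + 7*W (A(W) = 7*W - W² = -W² + 7*W)
f*(-228 + A(-5)) = 420*(-228 - 5*(7 - 1*(-5))) = 420*(-228 - 5*(7 + 5)) = 420*(-228 - 5*12) = 420*(-228 - 60) = 420*(-288) = -120960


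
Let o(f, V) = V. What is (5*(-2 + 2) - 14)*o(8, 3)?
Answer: -42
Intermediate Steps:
(5*(-2 + 2) - 14)*o(8, 3) = (5*(-2 + 2) - 14)*3 = (5*0 - 14)*3 = (0 - 14)*3 = -14*3 = -42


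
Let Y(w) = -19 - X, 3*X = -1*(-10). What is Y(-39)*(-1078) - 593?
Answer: 70447/3 ≈ 23482.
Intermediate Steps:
X = 10/3 (X = (-1*(-10))/3 = (⅓)*10 = 10/3 ≈ 3.3333)
Y(w) = -67/3 (Y(w) = -19 - 1*10/3 = -19 - 10/3 = -67/3)
Y(-39)*(-1078) - 593 = -67/3*(-1078) - 593 = 72226/3 - 593 = 70447/3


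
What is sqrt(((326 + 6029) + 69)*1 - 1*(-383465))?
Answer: 3*sqrt(43321) ≈ 624.41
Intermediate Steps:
sqrt(((326 + 6029) + 69)*1 - 1*(-383465)) = sqrt((6355 + 69)*1 + 383465) = sqrt(6424*1 + 383465) = sqrt(6424 + 383465) = sqrt(389889) = 3*sqrt(43321)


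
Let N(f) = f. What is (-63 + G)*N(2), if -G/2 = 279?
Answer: -1242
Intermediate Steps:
G = -558 (G = -2*279 = -558)
(-63 + G)*N(2) = (-63 - 558)*2 = -621*2 = -1242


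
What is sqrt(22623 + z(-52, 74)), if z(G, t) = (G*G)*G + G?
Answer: I*sqrt(118037) ≈ 343.56*I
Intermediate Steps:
z(G, t) = G + G**3 (z(G, t) = G**2*G + G = G**3 + G = G + G**3)
sqrt(22623 + z(-52, 74)) = sqrt(22623 + (-52 + (-52)**3)) = sqrt(22623 + (-52 - 140608)) = sqrt(22623 - 140660) = sqrt(-118037) = I*sqrt(118037)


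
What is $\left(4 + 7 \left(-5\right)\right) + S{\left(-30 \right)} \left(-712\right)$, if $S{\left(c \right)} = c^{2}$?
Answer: $-640831$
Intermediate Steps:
$\left(4 + 7 \left(-5\right)\right) + S{\left(-30 \right)} \left(-712\right) = \left(4 + 7 \left(-5\right)\right) + \left(-30\right)^{2} \left(-712\right) = \left(4 - 35\right) + 900 \left(-712\right) = -31 - 640800 = -640831$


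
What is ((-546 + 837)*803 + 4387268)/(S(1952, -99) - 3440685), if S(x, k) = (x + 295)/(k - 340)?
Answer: -2028593099/1510462962 ≈ -1.3430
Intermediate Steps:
S(x, k) = (295 + x)/(-340 + k)
((-546 + 837)*803 + 4387268)/(S(1952, -99) - 3440685) = ((-546 + 837)*803 + 4387268)/((295 + 1952)/(-340 - 99) - 3440685) = (291*803 + 4387268)/(2247/(-439) - 3440685) = (233673 + 4387268)/(-1/439*2247 - 3440685) = 4620941/(-2247/439 - 3440685) = 4620941/(-1510462962/439) = 4620941*(-439/1510462962) = -2028593099/1510462962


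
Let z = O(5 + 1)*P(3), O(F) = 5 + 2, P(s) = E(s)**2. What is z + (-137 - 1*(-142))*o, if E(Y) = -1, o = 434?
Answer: 2177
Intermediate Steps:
P(s) = 1 (P(s) = (-1)**2 = 1)
O(F) = 7
z = 7 (z = 7*1 = 7)
z + (-137 - 1*(-142))*o = 7 + (-137 - 1*(-142))*434 = 7 + (-137 + 142)*434 = 7 + 5*434 = 7 + 2170 = 2177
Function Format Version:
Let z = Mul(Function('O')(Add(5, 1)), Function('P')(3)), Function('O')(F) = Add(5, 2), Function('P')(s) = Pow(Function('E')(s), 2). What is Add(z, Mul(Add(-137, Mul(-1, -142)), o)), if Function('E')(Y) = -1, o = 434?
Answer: 2177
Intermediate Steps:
Function('P')(s) = 1 (Function('P')(s) = Pow(-1, 2) = 1)
Function('O')(F) = 7
z = 7 (z = Mul(7, 1) = 7)
Add(z, Mul(Add(-137, Mul(-1, -142)), o)) = Add(7, Mul(Add(-137, Mul(-1, -142)), 434)) = Add(7, Mul(Add(-137, 142), 434)) = Add(7, Mul(5, 434)) = Add(7, 2170) = 2177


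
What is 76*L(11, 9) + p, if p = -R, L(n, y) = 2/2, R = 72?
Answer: 4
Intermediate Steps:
L(n, y) = 1 (L(n, y) = 2*(½) = 1)
p = -72 (p = -1*72 = -72)
76*L(11, 9) + p = 76*1 - 72 = 76 - 72 = 4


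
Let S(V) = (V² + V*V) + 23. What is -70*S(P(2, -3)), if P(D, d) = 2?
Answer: -2170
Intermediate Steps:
S(V) = 23 + 2*V² (S(V) = (V² + V²) + 23 = 2*V² + 23 = 23 + 2*V²)
-70*S(P(2, -3)) = -70*(23 + 2*2²) = -70*(23 + 2*4) = -70*(23 + 8) = -70*31 = -2170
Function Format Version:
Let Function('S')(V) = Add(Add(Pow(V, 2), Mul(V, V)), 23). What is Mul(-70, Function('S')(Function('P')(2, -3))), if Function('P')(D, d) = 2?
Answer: -2170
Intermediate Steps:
Function('S')(V) = Add(23, Mul(2, Pow(V, 2))) (Function('S')(V) = Add(Add(Pow(V, 2), Pow(V, 2)), 23) = Add(Mul(2, Pow(V, 2)), 23) = Add(23, Mul(2, Pow(V, 2))))
Mul(-70, Function('S')(Function('P')(2, -3))) = Mul(-70, Add(23, Mul(2, Pow(2, 2)))) = Mul(-70, Add(23, Mul(2, 4))) = Mul(-70, Add(23, 8)) = Mul(-70, 31) = -2170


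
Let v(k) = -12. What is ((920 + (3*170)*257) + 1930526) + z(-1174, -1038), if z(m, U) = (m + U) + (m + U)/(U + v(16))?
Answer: 154522958/75 ≈ 2.0603e+6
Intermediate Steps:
z(m, U) = U + m + (U + m)/(-12 + U) (z(m, U) = (m + U) + (m + U)/(U - 12) = (U + m) + (U + m)/(-12 + U) = U + m + (U + m)/(-12 + U))
((920 + (3*170)*257) + 1930526) + z(-1174, -1038) = ((920 + (3*170)*257) + 1930526) + ((-1038)² - 11*(-1038) - 11*(-1174) - 1038*(-1174))/(-12 - 1038) = ((920 + 510*257) + 1930526) + (1077444 + 11418 + 12914 + 1218612)/(-1050) = ((920 + 131070) + 1930526) - 1/1050*2320388 = (131990 + 1930526) - 165742/75 = 2062516 - 165742/75 = 154522958/75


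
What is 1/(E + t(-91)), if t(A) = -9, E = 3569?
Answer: 1/3560 ≈ 0.00028090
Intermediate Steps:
1/(E + t(-91)) = 1/(3569 - 9) = 1/3560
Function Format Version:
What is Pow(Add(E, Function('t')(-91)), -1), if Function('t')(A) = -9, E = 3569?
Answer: Rational(1, 3560) ≈ 0.00028090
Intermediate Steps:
Pow(Add(E, Function('t')(-91)), -1) = Pow(Add(3569, -9), -1) = Pow(3560, -1) = Rational(1, 3560)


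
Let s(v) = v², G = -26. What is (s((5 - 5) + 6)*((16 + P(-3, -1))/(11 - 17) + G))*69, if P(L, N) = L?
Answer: -69966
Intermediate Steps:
(s((5 - 5) + 6)*((16 + P(-3, -1))/(11 - 17) + G))*69 = (((5 - 5) + 6)²*((16 - 3)/(11 - 17) - 26))*69 = ((0 + 6)²*(13/(-6) - 26))*69 = (6²*(13*(-⅙) - 26))*69 = (36*(-13/6 - 26))*69 = (36*(-169/6))*69 = -1014*69 = -69966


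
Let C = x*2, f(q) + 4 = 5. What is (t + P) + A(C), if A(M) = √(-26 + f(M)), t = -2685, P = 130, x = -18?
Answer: -2555 + 5*I ≈ -2555.0 + 5.0*I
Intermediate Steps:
f(q) = 1 (f(q) = -4 + 5 = 1)
C = -36 (C = -18*2 = -36)
A(M) = 5*I (A(M) = √(-26 + 1) = √(-25) = 5*I)
(t + P) + A(C) = (-2685 + 130) + 5*I = -2555 + 5*I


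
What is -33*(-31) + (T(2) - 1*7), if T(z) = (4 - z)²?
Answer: 1020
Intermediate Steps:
-33*(-31) + (T(2) - 1*7) = -33*(-31) + ((-4 + 2)² - 1*7) = 1023 + ((-2)² - 7) = 1023 + (4 - 7) = 1023 - 3 = 1020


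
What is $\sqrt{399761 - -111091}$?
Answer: $2 \sqrt{127713} \approx 714.74$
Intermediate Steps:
$\sqrt{399761 - -111091} = \sqrt{399761 + \left(-15688 + 126779\right)} = \sqrt{399761 + 111091} = \sqrt{510852} = 2 \sqrt{127713}$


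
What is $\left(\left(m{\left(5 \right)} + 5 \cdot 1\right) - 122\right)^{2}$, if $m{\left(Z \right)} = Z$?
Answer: $12544$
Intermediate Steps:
$\left(\left(m{\left(5 \right)} + 5 \cdot 1\right) - 122\right)^{2} = \left(\left(5 + 5 \cdot 1\right) - 122\right)^{2} = \left(\left(5 + 5\right) - 122\right)^{2} = \left(10 - 122\right)^{2} = \left(-112\right)^{2} = 12544$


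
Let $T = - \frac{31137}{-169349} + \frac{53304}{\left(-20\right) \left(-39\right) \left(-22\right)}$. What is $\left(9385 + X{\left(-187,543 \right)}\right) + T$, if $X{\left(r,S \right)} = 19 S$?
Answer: $\frac{2385253647396}{121084535} \approx 19699.0$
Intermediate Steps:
$T = - \frac{353861174}{121084535}$ ($T = \left(-31137\right) \left(- \frac{1}{169349}\right) + \frac{53304}{780 \left(-22\right)} = \frac{31137}{169349} + \frac{53304}{-17160} = \frac{31137}{169349} + 53304 \left(- \frac{1}{17160}\right) = \frac{31137}{169349} - \frac{2221}{715} = - \frac{353861174}{121084535} \approx -2.9224$)
$\left(9385 + X{\left(-187,543 \right)}\right) + T = \left(9385 + 19 \cdot 543\right) - \frac{353861174}{121084535} = \left(9385 + 10317\right) - \frac{353861174}{121084535} = 19702 - \frac{353861174}{121084535} = \frac{2385253647396}{121084535}$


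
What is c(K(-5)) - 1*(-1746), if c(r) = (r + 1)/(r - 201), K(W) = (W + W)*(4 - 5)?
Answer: 333475/191 ≈ 1745.9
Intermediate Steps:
K(W) = -2*W (K(W) = (2*W)*(-1) = -2*W)
c(r) = (1 + r)/(-201 + r)
c(K(-5)) - 1*(-1746) = (1 - 2*(-5))/(-201 - 2*(-5)) - 1*(-1746) = (1 + 10)/(-201 + 10) + 1746 = 11/(-191) + 1746 = -1/191*11 + 1746 = -11/191 + 1746 = 333475/191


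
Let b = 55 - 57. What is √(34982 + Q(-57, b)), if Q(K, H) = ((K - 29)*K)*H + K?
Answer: √25121 ≈ 158.50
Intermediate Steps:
b = -2
Q(K, H) = K + H*K*(-29 + K) (Q(K, H) = ((-29 + K)*K)*H + K = (K*(-29 + K))*H + K = H*K*(-29 + K) + K = K + H*K*(-29 + K))
√(34982 + Q(-57, b)) = √(34982 - 57*(1 - 29*(-2) - 2*(-57))) = √(34982 - 57*(1 + 58 + 114)) = √(34982 - 57*173) = √(34982 - 9861) = √25121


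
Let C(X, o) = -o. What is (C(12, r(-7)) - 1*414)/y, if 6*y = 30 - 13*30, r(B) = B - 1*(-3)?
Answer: 41/6 ≈ 6.8333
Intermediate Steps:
r(B) = 3 + B (r(B) = B + 3 = 3 + B)
y = -60 (y = (30 - 13*30)/6 = (30 - 390)/6 = (⅙)*(-360) = -60)
(C(12, r(-7)) - 1*414)/y = (-(3 - 7) - 1*414)/(-60) = (-1*(-4) - 414)*(-1/60) = (4 - 414)*(-1/60) = -410*(-1/60) = 41/6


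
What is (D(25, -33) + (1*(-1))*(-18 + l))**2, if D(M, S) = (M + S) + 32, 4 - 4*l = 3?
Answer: 27889/16 ≈ 1743.1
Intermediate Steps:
l = 1/4 (l = 1 - 1/4*3 = 1 - 3/4 = 1/4 ≈ 0.25000)
D(M, S) = 32 + M + S
(D(25, -33) + (1*(-1))*(-18 + l))**2 = ((32 + 25 - 33) + (1*(-1))*(-18 + 1/4))**2 = (24 - 1*(-71/4))**2 = (24 + 71/4)**2 = (167/4)**2 = 27889/16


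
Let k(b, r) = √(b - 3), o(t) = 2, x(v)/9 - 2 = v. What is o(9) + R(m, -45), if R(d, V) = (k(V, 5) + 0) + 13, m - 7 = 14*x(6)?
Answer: 15 + 4*I*√3 ≈ 15.0 + 6.9282*I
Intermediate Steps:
x(v) = 18 + 9*v
k(b, r) = √(-3 + b)
m = 1015 (m = 7 + 14*(18 + 9*6) = 7 + 14*(18 + 54) = 7 + 14*72 = 7 + 1008 = 1015)
R(d, V) = 13 + √(-3 + V) (R(d, V) = (√(-3 + V) + 0) + 13 = √(-3 + V) + 13 = 13 + √(-3 + V))
o(9) + R(m, -45) = 2 + (13 + √(-3 - 45)) = 2 + (13 + √(-48)) = 2 + (13 + 4*I*√3) = 15 + 4*I*√3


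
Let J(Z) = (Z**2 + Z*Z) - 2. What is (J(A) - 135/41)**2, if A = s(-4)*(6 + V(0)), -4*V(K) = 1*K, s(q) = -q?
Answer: 2210410225/1681 ≈ 1.3149e+6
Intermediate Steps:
V(K) = -K/4
A = 24 (A = (-1*(-4))*(6 - 1/4*0) = 4*(6 + 0) = 4*6 = 24)
J(Z) = -2 + 2*Z**2 (J(Z) = (Z**2 + Z**2) - 2 = 2*Z**2 - 2 = -2 + 2*Z**2)
(J(A) - 135/41)**2 = ((-2 + 2*24**2) - 135/41)**2 = ((-2 + 2*576) - 135*1/41)**2 = ((-2 + 1152) - 135/41)**2 = (1150 - 135/41)**2 = (47015/41)**2 = 2210410225/1681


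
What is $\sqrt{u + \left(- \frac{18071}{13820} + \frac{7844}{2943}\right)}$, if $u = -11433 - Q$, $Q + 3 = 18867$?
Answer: $\frac{i \sqrt{1392112309973470005}}{6778710} \approx 174.06 i$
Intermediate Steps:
$Q = 18864$ ($Q = -3 + 18867 = 18864$)
$u = -30297$ ($u = -11433 - 18864 = -30297$)
$\sqrt{u + \left(- \frac{18071}{13820} + \frac{7844}{2943}\right)} = \sqrt{-30297 + \left(- \frac{18071}{13820} + \frac{7844}{2943}\right)} = \sqrt{-30297 + \frac{55221127}{40672260}} = \sqrt{- \frac{1232192240093}{40672260}} = \frac{i \sqrt{1392112309973470005}}{6778710}$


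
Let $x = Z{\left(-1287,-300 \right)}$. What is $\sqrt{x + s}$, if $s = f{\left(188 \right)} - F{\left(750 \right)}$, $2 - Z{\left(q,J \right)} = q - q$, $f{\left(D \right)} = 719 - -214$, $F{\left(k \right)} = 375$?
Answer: $4 \sqrt{35} \approx 23.664$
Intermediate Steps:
$f{\left(D \right)} = 933$ ($f{\left(D \right)} = 719 + 214 = 933$)
$Z{\left(q,J \right)} = 2$ ($Z{\left(q,J \right)} = 2 - \left(q - q\right) = 2 - 0 = 2 + 0 = 2$)
$s = 558$ ($s = 933 - 375 = 558$)
$x = 2$
$\sqrt{x + s} = \sqrt{2 + 558} = \sqrt{560} = 4 \sqrt{35}$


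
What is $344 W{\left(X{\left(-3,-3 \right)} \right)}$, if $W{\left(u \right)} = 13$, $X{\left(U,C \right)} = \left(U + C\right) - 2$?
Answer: $4472$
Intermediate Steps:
$X{\left(U,C \right)} = -2 + C + U$ ($X{\left(U,C \right)} = \left(C + U\right) - 2 = -2 + C + U$)
$344 W{\left(X{\left(-3,-3 \right)} \right)} = 344 \cdot 13 = 4472$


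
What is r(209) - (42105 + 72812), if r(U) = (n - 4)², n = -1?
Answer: -114892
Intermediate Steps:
r(U) = 25 (r(U) = (-1 - 4)² = (-5)² = 25)
r(209) - (42105 + 72812) = 25 - (42105 + 72812) = 25 - 1*114917 = 25 - 114917 = -114892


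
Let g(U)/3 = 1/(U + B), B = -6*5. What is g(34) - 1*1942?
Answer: -7765/4 ≈ -1941.3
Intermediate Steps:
B = -30
g(U) = 3/(-30 + U) (g(U) = 3/(U - 30) = 3/(-30 + U))
g(34) - 1*1942 = 3/(-30 + 34) - 1*1942 = 3/4 - 1942 = 3*(¼) - 1942 = ¾ - 1942 = -7765/4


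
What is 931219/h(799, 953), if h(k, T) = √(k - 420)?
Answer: 931219*√379/379 ≈ 47834.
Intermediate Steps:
h(k, T) = √(-420 + k)
931219/h(799, 953) = 931219/(√(-420 + 799)) = 931219/(√379) = 931219*(√379/379) = 931219*√379/379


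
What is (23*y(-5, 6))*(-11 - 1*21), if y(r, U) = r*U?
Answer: 22080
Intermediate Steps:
y(r, U) = U*r
(23*y(-5, 6))*(-11 - 1*21) = (23*(6*(-5)))*(-11 - 1*21) = (23*(-30))*(-11 - 21) = -690*(-32) = 22080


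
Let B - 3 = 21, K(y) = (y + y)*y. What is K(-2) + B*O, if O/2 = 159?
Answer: 7640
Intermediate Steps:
K(y) = 2*y**2 (K(y) = (2*y)*y = 2*y**2)
O = 318 (O = 2*159 = 318)
B = 24 (B = 3 + 21 = 24)
K(-2) + B*O = 2*(-2)**2 + 24*318 = 2*4 + 7632 = 8 + 7632 = 7640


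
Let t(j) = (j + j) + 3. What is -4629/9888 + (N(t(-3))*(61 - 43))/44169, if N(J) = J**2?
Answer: -22539605/48527008 ≈ -0.46448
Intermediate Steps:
t(j) = 3 + 2*j (t(j) = 2*j + 3 = 3 + 2*j)
-4629/9888 + (N(t(-3))*(61 - 43))/44169 = -4629/9888 + ((3 + 2*(-3))**2*(61 - 43))/44169 = -4629*1/9888 + ((3 - 6)**2*18)*(1/44169) = -1543/3296 + ((-3)**2*18)*(1/44169) = -1543/3296 + (9*18)*(1/44169) = -1543/3296 + 162*(1/44169) = -1543/3296 + 54/14723 = -22539605/48527008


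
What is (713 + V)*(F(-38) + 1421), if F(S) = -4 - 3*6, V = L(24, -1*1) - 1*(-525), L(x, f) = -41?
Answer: 1674603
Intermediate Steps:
V = 484 (V = -41 - 1*(-525) = -41 + 525 = 484)
F(S) = -22 (F(S) = -4 - 18 = -22)
(713 + V)*(F(-38) + 1421) = (713 + 484)*(-22 + 1421) = 1197*1399 = 1674603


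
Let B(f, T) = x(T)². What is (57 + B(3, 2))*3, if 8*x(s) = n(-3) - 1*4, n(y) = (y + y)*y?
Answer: 2883/16 ≈ 180.19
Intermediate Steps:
n(y) = 2*y² (n(y) = (2*y)*y = 2*y²)
x(s) = 7/4 (x(s) = (2*(-3)² - 1*4)/8 = (2*9 - 4)/8 = (18 - 4)/8 = (⅛)*14 = 7/4)
B(f, T) = 49/16 (B(f, T) = (7/4)² = 49/16)
(57 + B(3, 2))*3 = (57 + 49/16)*3 = (961/16)*3 = 2883/16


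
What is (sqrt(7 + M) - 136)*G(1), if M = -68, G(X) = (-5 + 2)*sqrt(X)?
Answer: 408 - 3*I*sqrt(61) ≈ 408.0 - 23.431*I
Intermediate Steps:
G(X) = -3*sqrt(X)
(sqrt(7 + M) - 136)*G(1) = (sqrt(7 - 68) - 136)*(-3*sqrt(1)) = (sqrt(-61) - 136)*(-3*1) = (I*sqrt(61) - 136)*(-3) = (-136 + I*sqrt(61))*(-3) = 408 - 3*I*sqrt(61)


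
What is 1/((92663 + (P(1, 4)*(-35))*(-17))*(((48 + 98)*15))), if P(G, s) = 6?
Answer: 1/210750270 ≈ 4.7450e-9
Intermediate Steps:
1/((92663 + (P(1, 4)*(-35))*(-17))*(((48 + 98)*15))) = 1/((92663 + (6*(-35))*(-17))*(((48 + 98)*15))) = 1/((92663 - 210*(-17))*((146*15))) = 1/((92663 + 3570)*2190) = (1/2190)/96233 = (1/96233)*(1/2190) = 1/210750270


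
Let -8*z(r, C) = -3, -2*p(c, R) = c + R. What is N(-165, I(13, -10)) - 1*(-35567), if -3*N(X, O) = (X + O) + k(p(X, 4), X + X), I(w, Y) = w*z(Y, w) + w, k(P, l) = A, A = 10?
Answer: 854705/24 ≈ 35613.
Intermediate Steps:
p(c, R) = -R/2 - c/2 (p(c, R) = -(c + R)/2 = -(R + c)/2 = -R/2 - c/2)
z(r, C) = 3/8 (z(r, C) = -⅛*(-3) = 3/8)
k(P, l) = 10
I(w, Y) = 11*w/8 (I(w, Y) = w*(3/8) + w = 3*w/8 + w = 11*w/8)
N(X, O) = -10/3 - O/3 - X/3 (N(X, O) = -((X + O) + 10)/3 = -((O + X) + 10)/3 = -(10 + O + X)/3 = -10/3 - O/3 - X/3)
N(-165, I(13, -10)) - 1*(-35567) = (-10/3 - 11*13/24 - ⅓*(-165)) - 1*(-35567) = (-10/3 - ⅓*143/8 + 55) + 35567 = (-10/3 - 143/24 + 55) + 35567 = 1097/24 + 35567 = 854705/24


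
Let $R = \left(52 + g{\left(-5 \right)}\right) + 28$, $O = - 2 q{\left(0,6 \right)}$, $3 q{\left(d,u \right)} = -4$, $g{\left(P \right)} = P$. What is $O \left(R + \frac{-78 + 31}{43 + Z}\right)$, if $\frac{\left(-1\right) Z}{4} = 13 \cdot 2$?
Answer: $\frac{36976}{183} \approx 202.05$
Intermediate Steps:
$q{\left(d,u \right)} = - \frac{4}{3}$ ($q{\left(d,u \right)} = \frac{1}{3} \left(-4\right) = - \frac{4}{3}$)
$Z = -104$ ($Z = - 4 \cdot 13 \cdot 2 = \left(-4\right) 26 = -104$)
$O = \frac{8}{3}$ ($O = \left(-2\right) \left(- \frac{4}{3}\right) = \frac{8}{3} \approx 2.6667$)
$R = 75$ ($R = \left(52 - 5\right) + 28 = 47 + 28 = 75$)
$O \left(R + \frac{-78 + 31}{43 + Z}\right) = \frac{8 \left(75 + \frac{-78 + 31}{43 - 104}\right)}{3} = \frac{8 \left(75 - \frac{47}{-61}\right)}{3} = \frac{8 \left(75 - - \frac{47}{61}\right)}{3} = \frac{8 \left(75 + \frac{47}{61}\right)}{3} = \frac{8}{3} \cdot \frac{4622}{61} = \frac{36976}{183}$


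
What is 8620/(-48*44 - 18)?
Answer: -862/213 ≈ -4.0470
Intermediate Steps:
8620/(-48*44 - 18) = 8620/(-2112 - 18) = 8620/(-2130) = 8620*(-1/2130) = -862/213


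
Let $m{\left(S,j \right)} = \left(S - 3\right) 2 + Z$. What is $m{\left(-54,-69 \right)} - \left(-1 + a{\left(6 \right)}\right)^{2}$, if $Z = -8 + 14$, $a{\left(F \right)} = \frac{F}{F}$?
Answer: $-108$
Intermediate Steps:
$a{\left(F \right)} = 1$
$Z = 6$
$m{\left(S,j \right)} = 2 S$ ($m{\left(S,j \right)} = \left(S - 3\right) 2 + 6 = \left(-3 + S\right) 2 + 6 = \left(-6 + 2 S\right) + 6 = 2 S$)
$m{\left(-54,-69 \right)} - \left(-1 + a{\left(6 \right)}\right)^{2} = 2 \left(-54\right) - \left(-1 + 1\right)^{2} = -108 - 0^{2} = -108 - 0 = -108 + 0 = -108$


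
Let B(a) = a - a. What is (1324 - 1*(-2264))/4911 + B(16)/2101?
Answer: 1196/1637 ≈ 0.73061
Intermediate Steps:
B(a) = 0
(1324 - 1*(-2264))/4911 + B(16)/2101 = (1324 - 1*(-2264))/4911 + 0/2101 = (1324 + 2264)*(1/4911) + 0*(1/2101) = 3588*(1/4911) + 0 = 1196/1637 + 0 = 1196/1637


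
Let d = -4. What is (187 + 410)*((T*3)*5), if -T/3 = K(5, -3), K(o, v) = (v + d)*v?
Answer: -564165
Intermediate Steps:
K(o, v) = v*(-4 + v) (K(o, v) = (v - 4)*v = (-4 + v)*v = v*(-4 + v))
T = -63 (T = -(-9)*(-4 - 3) = -(-9)*(-7) = -3*21 = -63)
(187 + 410)*((T*3)*5) = (187 + 410)*(-63*3*5) = 597*(-189*5) = 597*(-945) = -564165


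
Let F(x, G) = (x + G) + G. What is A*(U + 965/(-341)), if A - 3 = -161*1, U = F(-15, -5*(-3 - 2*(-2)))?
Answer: 1499420/341 ≈ 4397.1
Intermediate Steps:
F(x, G) = x + 2*G (F(x, G) = (G + x) + G = x + 2*G)
U = -25 (U = -15 + 2*(-5*(-3 - 2*(-2))) = -15 + 2*(-5*(-3 + 4)) = -15 + 2*(-5*1) = -15 + 2*(-5) = -15 - 10 = -25)
A = -158 (A = 3 - 161*1 = 3 - 161 = -158)
A*(U + 965/(-341)) = -158*(-25 + 965/(-341)) = -158*(-25 + 965*(-1/341)) = -158*(-25 - 965/341) = -158*(-9490/341) = 1499420/341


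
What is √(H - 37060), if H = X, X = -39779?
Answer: I*√76839 ≈ 277.2*I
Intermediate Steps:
H = -39779
√(H - 37060) = √(-39779 - 37060) = √(-76839) = I*√76839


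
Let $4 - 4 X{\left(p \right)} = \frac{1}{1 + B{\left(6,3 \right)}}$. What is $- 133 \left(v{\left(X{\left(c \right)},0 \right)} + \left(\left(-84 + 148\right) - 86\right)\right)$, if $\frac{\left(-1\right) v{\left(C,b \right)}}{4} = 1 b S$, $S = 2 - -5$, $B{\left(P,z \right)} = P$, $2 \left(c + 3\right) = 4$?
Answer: $2926$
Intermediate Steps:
$c = -1$ ($c = -3 + \frac{1}{2} \cdot 4 = -3 + 2 = -1$)
$S = 7$ ($S = 2 + 5 = 7$)
$X{\left(p \right)} = \frac{27}{28}$ ($X{\left(p \right)} = 1 - \frac{1}{4 \left(1 + 6\right)} = 1 - \frac{1}{4 \cdot 7} = 1 - \frac{1}{28} = \frac{27}{28}$)
$v{\left(C,b \right)} = - 28 b$ ($v{\left(C,b \right)} = - 4 \cdot 1 b 7 = - 4 b 7 = - 4 \cdot 7 b = - 28 b$)
$- 133 \left(v{\left(X{\left(c \right)},0 \right)} + \left(\left(-84 + 148\right) - 86\right)\right) = - 133 \left(\left(-28\right) 0 + \left(\left(-84 + 148\right) - 86\right)\right) = - 133 \left(0 + \left(64 - 86\right)\right) = - 133 \left(0 - 22\right) = \left(-133\right) \left(-22\right) = 2926$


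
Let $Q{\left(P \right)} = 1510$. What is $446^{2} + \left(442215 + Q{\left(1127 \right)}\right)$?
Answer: $642641$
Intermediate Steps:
$446^{2} + \left(442215 + Q{\left(1127 \right)}\right) = 446^{2} + \left(442215 + 1510\right) = 198916 + 443725 = 642641$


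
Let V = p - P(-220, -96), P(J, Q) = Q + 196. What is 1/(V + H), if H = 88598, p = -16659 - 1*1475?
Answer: 1/70364 ≈ 1.4212e-5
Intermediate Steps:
p = -18134 (p = -16659 - 1475 = -18134)
P(J, Q) = 196 + Q
V = -18234 (V = -18134 - (196 - 96) = -18134 - 1*100 = -18134 - 100 = -18234)
1/(V + H) = 1/(-18234 + 88598) = 1/70364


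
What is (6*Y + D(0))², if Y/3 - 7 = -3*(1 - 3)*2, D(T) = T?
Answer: 116964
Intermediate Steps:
Y = 57 (Y = 21 + 3*(-3*(1 - 3)*2) = 21 + 3*(-3*(-2)*2) = 21 + 3*(6*2) = 21 + 3*12 = 21 + 36 = 57)
(6*Y + D(0))² = (6*57 + 0)² = (342 + 0)² = 342² = 116964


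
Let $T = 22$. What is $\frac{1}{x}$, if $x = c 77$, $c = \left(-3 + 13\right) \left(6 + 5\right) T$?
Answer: $\frac{1}{186340} \approx 5.3665 \cdot 10^{-6}$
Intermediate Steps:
$c = 2420$ ($c = \left(-3 + 13\right) \left(6 + 5\right) 22 = 10 \cdot 11 \cdot 22 = 110 \cdot 22 = 2420$)
$x = 186340$ ($x = 2420 \cdot 77 = 186340$)
$\frac{1}{x} = \frac{1}{186340}$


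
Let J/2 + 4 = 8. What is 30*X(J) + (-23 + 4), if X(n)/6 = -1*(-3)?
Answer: 521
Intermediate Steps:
J = 8 (J = -8 + 2*8 = -8 + 16 = 8)
X(n) = 18 (X(n) = 6*(-1*(-3)) = 6*3 = 18)
30*X(J) + (-23 + 4) = 30*18 + (-23 + 4) = 540 - 19 = 521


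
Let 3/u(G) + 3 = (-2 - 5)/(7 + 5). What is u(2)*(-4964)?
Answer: 178704/43 ≈ 4155.9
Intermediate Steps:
u(G) = -36/43 (u(G) = 3/(-3 + (-2 - 5)/(7 + 5)) = 3/(-3 - 7/12) = 3/(-43/12) = 3*(-12/43) = -36/43)
u(2)*(-4964) = -36/43*(-4964) = 178704/43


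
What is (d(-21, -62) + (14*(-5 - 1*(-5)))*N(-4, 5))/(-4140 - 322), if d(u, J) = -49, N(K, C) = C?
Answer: 49/4462 ≈ 0.010982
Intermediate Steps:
(d(-21, -62) + (14*(-5 - 1*(-5)))*N(-4, 5))/(-4140 - 322) = (-49 + (14*(-5 - 1*(-5)))*5)/(-4140 - 322) = (-49 + (14*(-5 + 5))*5)/(-4462) = (-49 + (14*0)*5)*(-1/4462) = (-49 + 0*5)*(-1/4462) = (-49 + 0)*(-1/4462) = -49*(-1/4462) = 49/4462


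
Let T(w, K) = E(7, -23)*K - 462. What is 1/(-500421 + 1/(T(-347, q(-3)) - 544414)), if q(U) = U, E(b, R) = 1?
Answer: -544879/272668894060 ≈ -1.9983e-6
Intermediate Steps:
T(w, K) = -462 + K (T(w, K) = 1*K - 462 = K - 462 = -462 + K)
1/(-500421 + 1/(T(-347, q(-3)) - 544414)) = 1/(-500421 + 1/((-462 - 3) - 544414)) = 1/(-500421 + 1/(-465 - 544414)) = 1/(-500421 + 1/(-544879)) = 1/(-500421 - 1/544879) = 1/(-272668894060/544879) = -544879/272668894060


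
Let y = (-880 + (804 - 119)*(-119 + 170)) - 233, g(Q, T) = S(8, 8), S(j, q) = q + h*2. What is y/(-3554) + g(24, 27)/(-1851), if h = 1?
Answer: -31320031/3289227 ≈ -9.5220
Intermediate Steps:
S(j, q) = 2 + q (S(j, q) = q + 1*2 = q + 2 = 2 + q)
g(Q, T) = 10 (g(Q, T) = 2 + 8 = 10)
y = 33822 (y = (-880 + 685*51) - 233 = (-880 + 34935) - 233 = 34055 - 233 = 33822)
y/(-3554) + g(24, 27)/(-1851) = 33822/(-3554) + 10/(-1851) = 33822*(-1/3554) + 10*(-1/1851) = -16911/1777 - 10/1851 = -31320031/3289227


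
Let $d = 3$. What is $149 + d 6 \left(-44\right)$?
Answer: $-643$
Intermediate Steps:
$149 + d 6 \left(-44\right) = 149 + 3 \cdot 6 \left(-44\right) = 149 + 18 \left(-44\right) = 149 - 792 = -643$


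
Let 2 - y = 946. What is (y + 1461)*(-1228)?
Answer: -634876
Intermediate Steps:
y = -944 (y = 2 - 1*946 = 2 - 946 = -944)
(y + 1461)*(-1228) = (-944 + 1461)*(-1228) = 517*(-1228) = -634876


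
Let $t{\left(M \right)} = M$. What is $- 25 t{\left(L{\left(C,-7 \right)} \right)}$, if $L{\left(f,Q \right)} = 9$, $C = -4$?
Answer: $-225$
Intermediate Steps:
$- 25 t{\left(L{\left(C,-7 \right)} \right)} = \left(-25\right) 9 = -225$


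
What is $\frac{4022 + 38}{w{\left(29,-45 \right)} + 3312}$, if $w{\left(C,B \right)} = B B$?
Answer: $\frac{4060}{5337} \approx 0.76073$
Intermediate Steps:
$w{\left(C,B \right)} = B^{2}$
$\frac{4022 + 38}{w{\left(29,-45 \right)} + 3312} = \frac{4022 + 38}{\left(-45\right)^{2} + 3312} = \frac{4060}{2025 + 3312} = \frac{4060}{5337}$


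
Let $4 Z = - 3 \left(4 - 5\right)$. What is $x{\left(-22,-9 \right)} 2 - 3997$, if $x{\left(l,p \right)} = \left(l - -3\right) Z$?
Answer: $- \frac{8051}{2} \approx -4025.5$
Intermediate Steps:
$Z = \frac{3}{4}$ ($Z = \frac{\left(-3\right) \left(4 - 5\right)}{4} = \frac{\left(-3\right) \left(-1\right)}{4} = \frac{1}{4} \cdot 3 = \frac{3}{4} \approx 0.75$)
$x{\left(l,p \right)} = \frac{9}{4} + \frac{3 l}{4}$ ($x{\left(l,p \right)} = \left(l - -3\right) \frac{3}{4} = \left(l + 3\right) \frac{3}{4} = \left(3 + l\right) \frac{3}{4} = \frac{9}{4} + \frac{3 l}{4}$)
$x{\left(-22,-9 \right)} 2 - 3997 = \left(\frac{9}{4} + \frac{3}{4} \left(-22\right)\right) 2 - 3997 = \left(\frac{9}{4} - \frac{33}{2}\right) 2 - 3997 = \left(- \frac{57}{4}\right) 2 - 3997 = - \frac{57}{2} - 3997 = - \frac{8051}{2}$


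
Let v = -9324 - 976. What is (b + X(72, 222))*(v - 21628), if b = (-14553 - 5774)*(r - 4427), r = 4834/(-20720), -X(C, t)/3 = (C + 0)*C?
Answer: -3720249953683289/1295 ≈ -2.8728e+12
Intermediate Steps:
X(C, t) = -3*C**2 (X(C, t) = -3*(C + 0)*C = -3*C*C = -3*C**2)
r = -2417/10360 (r = 4834*(-1/20720) = -2417/10360 ≈ -0.23330)
v = -10300
b = 932320966799/10360 (b = (-14553 - 5774)*(-2417/10360 - 4427) = -20327*(-45866137/10360) = 932320966799/10360 ≈ 8.9992e+7)
(b + X(72, 222))*(v - 21628) = (932320966799/10360 - 3*72**2)*(-10300 - 21628) = (932320966799/10360 - 3*5184)*(-31928) = (932320966799/10360 - 15552)*(-31928) = (932159848079/10360)*(-31928) = -3720249953683289/1295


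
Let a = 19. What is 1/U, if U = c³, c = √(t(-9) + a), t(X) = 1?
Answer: √5/200 ≈ 0.011180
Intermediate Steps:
c = 2*√5 (c = √(1 + 19) = √20 = 2*√5 ≈ 4.4721)
U = 40*√5 (U = (2*√5)³ = 40*√5 ≈ 89.443)
1/U = 1/(40*√5) = √5/200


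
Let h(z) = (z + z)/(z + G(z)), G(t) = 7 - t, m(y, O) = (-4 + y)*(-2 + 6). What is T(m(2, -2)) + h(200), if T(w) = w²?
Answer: 848/7 ≈ 121.14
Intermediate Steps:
m(y, O) = -16 + 4*y (m(y, O) = (-4 + y)*4 = -16 + 4*y)
h(z) = 2*z/7 (h(z) = (z + z)/(z + (7 - z)) = (2*z)/7 = (2*z)*(⅐) = 2*z/7)
T(m(2, -2)) + h(200) = (-16 + 4*2)² + (2/7)*200 = (-16 + 8)² + 400/7 = (-8)² + 400/7 = 64 + 400/7 = 848/7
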